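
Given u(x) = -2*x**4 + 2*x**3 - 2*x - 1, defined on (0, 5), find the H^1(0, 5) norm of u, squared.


||u||_{H^1}^2 = 64940975/63

The H^1 norm (squared) on an interval (0, L) is
  ||u||_{H^1}^2 = ∫_0^L u(x)^2 dx + ∫_0^L u'(x)^2 dx.
Compute u'(x) = -8*x**3 + 6*x**2 - 2.
Then u(x)^2 = 4*x**8 - 8*x**7 + 4*x**6 + 8*x**5 - 4*x**4 - 4*x**3 + 4*x**2 + 4*x + 1 and u'(x)^2 = 64*x**6 - 96*x**5 + 36*x**4 + 32*x**3 - 24*x**2 + 4.
Integrate each monomial from 0 to 5 using ∫_0^5 c·x^n dx = c·5^(n+1)/(n+1):
  ∫_0^5 u(x)^2 dx = ∫_0^5 (4*x^8 - 8*x^7 + 4*x^6 + 8*x^5 - 4*x^4 - 4*x^3 + 4*x^2 + 4*x + 1) dx. Term by term:
    ∫_0^5 4*x^8 dx = 7812500/9;  ∫_0^5 -8*x^7 dx = -390625;  ∫_0^5 4*x^6 dx = 312500/7;
    ∫_0^5 8*x^5 dx = 62500/3;  ∫_0^5 -4*x^4 dx = -2500;  ∫_0^5 -4*x^3 dx = -625;
    ∫_0^5 4*x^2 dx = 500/3;  ∫_0^5 4*x dx = 50;  ∫_0^5 1 dx = 5.
  Sum: 7812500/9 − 390625 + 312500/7 + 62500/3 − 2500 − 625 + 500/3 + 50 + 5 = 34020215/63.
  ∫_0^5 u'(x)^2 dx = ∫_0^5 (64*x^6 - 96*x^5 + 36*x^4 + 32*x^3 - 24*x^2 + 4) dx. Term by term:
    ∫_0^5 64*x^6 dx = 5000000/7;  ∫_0^5 -96*x^5 dx = -250000;  ∫_0^5 36*x^4 dx = 22500;
    ∫_0^5 32*x^3 dx = 5000;  ∫_0^5 -24*x^2 dx = -1000;  ∫_0^5 4 dx = 20.
  Sum: 5000000/7 − 250000 + 22500 + 5000 − 1000 + 20 = 3435640/7.
Adding: ||u||_{H^1}^2 = 34020215/63 + 3435640/7 = 64940975/63.


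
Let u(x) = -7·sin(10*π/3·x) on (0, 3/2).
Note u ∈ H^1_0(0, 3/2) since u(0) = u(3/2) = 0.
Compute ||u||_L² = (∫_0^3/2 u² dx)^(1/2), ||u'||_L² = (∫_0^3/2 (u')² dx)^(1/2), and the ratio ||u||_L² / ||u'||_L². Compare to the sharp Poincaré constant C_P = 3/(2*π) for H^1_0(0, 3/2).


||u||_L² / ||u'||_L² = 3/(10*π) < C_P = 3/(2*π).

u(x) = -7·sin(10*π/3·x), so u'(x) = -70*π*cos(10*π*x/3)/3.
Writing u(x) = A·sin(kπx/L) with A = -7 and k = 5, use ∫_0^L sin²(kπx/L) dx = L/2 and ∫_0^L cos²(kπx/L) dx = L/2.
u² = 49·sin²(10*π/3·x) and (u')² = 4900*π^2/9·cos²(10*π/3·x), and each of sin², cos² integrates to L/2 = 3/4 over (0, 3/2).
∫_0^3/2 u² dx = 147/4, so ||u||_L² = 7*sqrt(3)/2.
∫_0^3/2 (u')² dx = 1225*π^2/3, so ||u'||_L² = 35*sqrt(3)*π/3.
Ratio ||u||_L² / ||u'||_L² = 3/(10*π).
Sharp Poincaré constant on H^1_0(0, 3/2) is C_P = L/π = 3/(2*π), achieved by sin(2*π/3·x).
This is the k = 5 harmonic; the ratio L/(kπ) is strictly less than C_P = L/π, consistent with the sharp inequality ||u||_L² ≤ C_P ||u'||_L².


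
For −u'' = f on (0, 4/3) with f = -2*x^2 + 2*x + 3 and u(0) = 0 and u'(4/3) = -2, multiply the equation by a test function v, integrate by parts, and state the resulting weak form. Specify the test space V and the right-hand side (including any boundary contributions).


V = {v ∈ H^1(0, 4/3) : v(0) = 0} (test functions vanish at x = 0 where u is specified); weak form: ∫_0^4/3 u'v' dx = ∫_0^4/3 (-2*x^2 + 2*x + 3) v dx − 2·v(4/3) for all v ∈ V.

Multiply both sides by a test function v and integrate from 0 to 4/3:
  ∫_0^4/3 −u''(x) v(x) dx = ∫_0^4/3 f(x) v(x) dx.
Integrate the LHS by parts once:
  ∫_0^4/3 −u'' v dx = −[u'(x) v(x)]_0^4/3 + ∫_0^4/3 u'(x) v'(x) dx.
Thus ∫_0^4/3 u'(x) v'(x) dx = ∫_0^4/3 f(x) v(x) dx + [u'(x) v(x)]_0^4/3.
Choose V so that boundary terms are either known or forced to vanish.
Mixed BC: u(0) = 0 (Dirichlet) and u'(4/3) = -2 (Neumann). Define V = {v ∈ H^1(0, 4/3) : v(0) = 0}. Then [u' v]_0^4/3 = u'(4/3)·v(4/3) − u'(0)·0 = − 2·v(4/3).
Weak formulation: find u (satisfying any essential BC) such that ∫_0^4/3 u'(x) v'(x) dx = ∫_0^4/3 f v dx − 2·v(4/3) for all v ∈ V (Dirichlet at 0 absorbed into V; Neumann datum at x = 4/3 contributes the boundary term).
Substituting f(x) = -2*x^2 + 2*x + 3, the right-hand side is ∫_0^4/3 (-2*x^2 + 2*x + 3) v dx − 2·v(4/3).


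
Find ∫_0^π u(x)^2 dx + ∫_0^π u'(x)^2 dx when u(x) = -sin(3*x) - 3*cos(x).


||u||_{H^1(0,π)}^2 = 14*π

u'(x) = 3*sin(x) - 3*cos(3*x).
Expand u² and (u')² and integrate term by term on (0, π), using: for integers n ≥ 1, ∫_0^π sin²(nx) dx = ∫_0^π cos²(nx) dx = π/2; for n ≠ n', ∫_0^π sin(nx)sin(n'x) dx = ∫_0^π cos(nx)cos(n'x) dx = 0; and by product-to-sum, ∫_0^π sin(nx)cos(n'x) dx = ½∫_0^π [sin((n+n')x) + sin((n−n')x)] dx, which is 0 when n+n' is even and 2n/(n²−n'²) when n+n' is odd (it need not vanish on (0, π)).
  u² squared terms: (-1)²·∫sin(3x)² dx = 1·π/2 = π/2;  (-3)²·∫cos(x)² dx = 9·π/2 = 9*π/2.
  u² cross terms: 2·(-1)·(-3)·∫sin(3x)·cos(x) dx = 6·(0) = 0.
  So ∫_0^π u² dx = π/2 + 9*π/2 + 0 = 5*π.
  (u')² squared terms: (-3)²·∫cos(3x)² dx = 9·π/2 = 9*π/2;  (3)²·∫sin(x)² dx = 9·π/2 = 9*π/2.
  (u')² cross terms: 2·(-3)·(3)·∫cos(3x)·sin(x) dx = -18·(0) = 0.
  So ∫_0^π (u')² dx = 9*π/2 + 9*π/2 + 0 = 9*π.
||u||_{H^1}^2 = (5*π) + (9*π) = 14*π.


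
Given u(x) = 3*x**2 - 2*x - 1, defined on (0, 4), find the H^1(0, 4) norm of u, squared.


||u||_{H^1}^2 = 24908/15

The H^1 norm (squared) on an interval (0, L) is
  ||u||_{H^1}^2 = ∫_0^L u(x)^2 dx + ∫_0^L u'(x)^2 dx.
Compute u'(x) = 6*x - 2.
Then u(x)^2 = 9*x**4 - 12*x**3 - 2*x**2 + 4*x + 1 and u'(x)^2 = 36*x**2 - 24*x + 4.
Integrate each monomial from 0 to 4 using ∫_0^4 c·x^n dx = c·4^(n+1)/(n+1):
  ∫_0^4 u(x)^2 dx = ∫_0^4 (9*x^4 - 12*x^3 - 2*x^2 + 4*x + 1) dx. Term by term:
    ∫_0^4 9*x^4 dx = 9216/5;  ∫_0^4 -12*x^3 dx = -768;  ∫_0^4 -2*x^2 dx = -128/3;
    ∫_0^4 4*x dx = 32;  ∫_0^4 1 dx = 4.
  Sum: 9216/5 − 768 − 128/3 + 32 + 4 = 16028/15.
  ∫_0^4 u'(x)^2 dx = ∫_0^4 (36*x^2 - 24*x + 4) dx. Term by term:
    ∫_0^4 36*x^2 dx = 768;  ∫_0^4 -24*x dx = -192;  ∫_0^4 4 dx = 16.
  Sum: 768 − 192 + 16 = 592.
Adding: ||u||_{H^1}^2 = 16028/15 + 592 = 24908/15.


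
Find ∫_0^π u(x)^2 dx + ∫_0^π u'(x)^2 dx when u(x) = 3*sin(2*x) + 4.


||u||_{H^1(0,π)}^2 = 77*π/2

u'(x) = 6*cos(2*x).
Expand u² and (u')² and integrate term by term on (0, π), using: for integers n ≥ 1, ∫_0^π sin²(nx) dx = ∫_0^π cos²(nx) dx = π/2; for n ≠ n', ∫_0^π sin(nx)sin(n'x) dx = ∫_0^π cos(nx)cos(n'x) dx = 0; and by product-to-sum, ∫_0^π sin(nx)cos(n'x) dx = ½∫_0^π [sin((n+n')x) + sin((n−n')x)] dx, which is 0 when n+n' is even and 2n/(n²−n'²) when n+n' is odd (it need not vanish on (0, π)). For the constant mode: ∫_0^π 1 dx = π, ∫_0^π cos(nx) dx = 0, ∫_0^π sin(nx) dx = (1−(−1)^n)/n.
  u² squared terms: (4)²·∫1 dx = 16·π = 16*π;  (3)²·∫sin(2x)² dx = 9·π/2 = 9*π/2.
  u² cross terms: 2·(4)·(3)·∫1·sin(2x) dx = 24·(0) = 0.
  So ∫_0^π u² dx = 16*π + 9*π/2 + 0 = 41*π/2.
  (u')² squared terms: (6)²·∫cos(2x)² dx = 36·π/2 = 18*π.
  So ∫_0^π (u')² dx = 18*π.
||u||_{H^1}^2 = (41*π/2) + (18*π) = 77*π/2.


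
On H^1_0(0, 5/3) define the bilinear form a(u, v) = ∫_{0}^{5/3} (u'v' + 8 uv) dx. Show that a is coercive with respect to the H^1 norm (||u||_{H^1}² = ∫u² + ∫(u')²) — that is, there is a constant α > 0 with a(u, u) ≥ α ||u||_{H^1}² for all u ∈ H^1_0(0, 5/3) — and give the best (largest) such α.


α = 1

Coercivity of a(·,·) on H^1_0(0, 5/3) means a(u, u) ≥ α ||u||_{H^1}² for every u ∈ H^1_0.
The interval has length L = 5/3, and Poincaré/coercivity depend only on L. Here a(u, u) = ∫(u')² + (8)·∫u².
Here c = 8 ≥ 1, so a(u,u) = ∫(u')² + c∫u² ≥ ∫(u')² + ∫u² = ||u||_{H^1}², i.e. α = 1 works. No larger α is possible: a(u,u) ≥ α||u||_{H^1}² means (1−α)∫(u')² ≥ (α−c)∫u², and for the modes u_n = sin(nπ(x−x₀)/L) (x₀ the left endpoint) one has ∫u_n²/∫(u_n')² = (L/(nπ))² → 0, so a(u_n,u_n)/||u_n||_{H^1}² → 1. Hence the optimal constant is α = 1.
Therefore α = 1.


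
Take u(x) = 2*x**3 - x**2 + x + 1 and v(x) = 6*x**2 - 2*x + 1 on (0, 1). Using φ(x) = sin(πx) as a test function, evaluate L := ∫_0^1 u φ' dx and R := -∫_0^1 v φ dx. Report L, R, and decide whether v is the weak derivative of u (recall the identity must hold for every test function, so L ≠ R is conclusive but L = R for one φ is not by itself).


LHS = -6/π + 24/π^3, RHS = -6/π + 24/π^3. Yes, v = u' weakly.

u(x) = 2*x**3 - x**2 + x + 1, classical derivative u'(x) = 6*x**2 - 2*x + 1.
φ(x) = sin(πx), so φ'(x) = π*cos(π*x).
Note φ(0) = φ(1) = 0, so the boundary term u·φ vanishes.
LHS = ∫_0^1 u(x) φ'(x) dx = ∫_0^1 (2*π*x^3*cos(π*x) - π*x^2*cos(π*x) + π*x*cos(π*x) + π*cos(π*x)) dx. Term by term:
  ∫_0^1 π*cos(π*x) dx = 0;  ∫_0^1 π*x*cos(π*x) dx = -2/π;  ∫_0^1 -π*x^2*cos(π*x) dx = 2/π;
  ∫_0^1 2*π*x^3*cos(π*x) dx = -6/π + 24/π^3.
Sum: 0 − 2/π + 2/π + -6/π + 24/π^3 = -6/π + 24/π^3.
So LHS = -6/π + 24/π^3.
∫_0^1 v(x) φ(x) dx = ∫_0^1 (6*x^2*sin(π*x) - 2*x*sin(π*x) + sin(π*x)) dx. Term by term:
  ∫_0^1 -2*x*sin(π*x) dx = -2/π;  ∫_0^1 6*x^2*sin(π*x) dx = -24/π^3 + 6/π;  ∫_0^1 sin(π*x) dx = 2/π.
Sum: -2/π + -24/π^3 + 6/π + 2/π = -24/π^3 + 6/π.
So RHS = -∫_0^1 v(x) φ(x) dx = -6/π + 24/π^3.
LHS = RHS, so the identity holds for this test φ.
Moreover u is smooth here and v(x) = u'(x) = 6*x**2 - 2*x + 1 pointwise, so the identity holds for every test function. Hence v is the weak derivative of u.


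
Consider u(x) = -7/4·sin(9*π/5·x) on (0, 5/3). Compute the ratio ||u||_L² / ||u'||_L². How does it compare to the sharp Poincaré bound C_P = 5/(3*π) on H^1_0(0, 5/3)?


||u||_L² / ||u'||_L² = 5/(9*π) < C_P = 5/(3*π).

u(x) = -7/4·sin(9*π/5·x), so u'(x) = -63*π*cos(9*π*x/5)/20.
Writing u(x) = A·sin(kπx/L) with A = -7/4 and k = 3, use ∫_0^L sin²(kπx/L) dx = L/2 and ∫_0^L cos²(kπx/L) dx = L/2.
u² = 49/16·sin²(9*π/5·x) and (u')² = 3969*π^2/400·cos²(9*π/5·x), and each of sin², cos² integrates to L/2 = 5/6 over (0, 5/3).
∫_0^5/3 u² dx = 245/96, so ||u||_L² = 7*sqrt(30)/24.
∫_0^5/3 (u')² dx = 1323*π^2/160, so ||u'||_L² = 21*sqrt(30)*π/40.
Ratio ||u||_L² / ||u'||_L² = 5/(9*π).
Sharp Poincaré constant on H^1_0(0, 5/3) is C_P = L/π = 5/(3*π), achieved by sin(3*π/5·x).
This is the k = 3 harmonic; the ratio L/(kπ) is strictly less than C_P = L/π, consistent with the sharp inequality ||u||_L² ≤ C_P ||u'||_L².


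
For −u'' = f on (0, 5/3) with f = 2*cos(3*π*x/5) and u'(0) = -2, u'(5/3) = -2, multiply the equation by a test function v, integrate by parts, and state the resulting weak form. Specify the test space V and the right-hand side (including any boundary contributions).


V = H^1(0, 5/3) (v unrestricted at boundary; u is determined up to an additive constant); weak form: ∫_0^5/3 u'v' dx = ∫_0^5/3 (2*cos(3*π*x/5)) v dx − 2·v(5/3) + 2·v(0) for all v ∈ V.

Multiply both sides by a test function v and integrate from 0 to 5/3:
  ∫_0^5/3 −u''(x) v(x) dx = ∫_0^5/3 f(x) v(x) dx.
Integrate the LHS by parts once:
  ∫_0^5/3 −u'' v dx = −[u'(x) v(x)]_0^5/3 + ∫_0^5/3 u'(x) v'(x) dx.
Thus ∫_0^5/3 u'(x) v'(x) dx = ∫_0^5/3 f(x) v(x) dx + [u'(x) v(x)]_0^5/3.
Choose V so that boundary terms are either known or forced to vanish.
u has inhomogeneous Neumann u'(0) = -2, u'(5/3) = -2. [u' v]_0^5/3 = (-2)·v(5/3) − (-2)·v(0) = − 2·v(5/3) + 2·v(0). Take V = H^1(0, 5/3); boundary term becomes part of RHS.
Weak formulation: find u (satisfying any essential BC) such that ∫_0^5/3 u'(x) v'(x) dx = ∫_0^5/3 f v dx − 2·v(5/3) + 2·v(0) for all v ∈ V (Neumann data are natural BCs: they enter the RHS as boundary terms).
Substituting f(x) = 2*cos(3*π*x/5), the right-hand side is ∫_0^5/3 (2*cos(3*π*x/5)) v dx − 2·v(5/3) + 2·v(0).
Compatibility check (pure Neumann): taking v ≡ 1 ∈ V gives 0 = ∫_0^5/3 f dx + (-2) − (-2), i.e. ∫_0^5/3 f dx must equal u'(0) − u'(5/3) = 0. Indeed ∫_0^5/3 (2*cos(3*π*x/5)) dx = 0, so the data are compatible. The solution is then unique only up to an additive constant (fix it e.g. by requiring ∫_0^5/3 u dx = 0).


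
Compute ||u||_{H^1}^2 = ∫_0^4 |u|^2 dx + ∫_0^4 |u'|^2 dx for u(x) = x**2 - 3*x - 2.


||u||_{H^1}^2 = 324/5

The H^1 norm (squared) on an interval (0, L) is
  ||u||_{H^1}^2 = ∫_0^L u(x)^2 dx + ∫_0^L u'(x)^2 dx.
Compute u'(x) = 2*x - 3.
Then u(x)^2 = x**4 - 6*x**3 + 5*x**2 + 12*x + 4 and u'(x)^2 = 4*x**2 - 12*x + 9.
Integrate each monomial from 0 to 4 using ∫_0^4 c·x^n dx = c·4^(n+1)/(n+1):
  ∫_0^4 u(x)^2 dx = ∫_0^4 (x^4 - 6*x^3 + 5*x^2 + 12*x + 4) dx. Term by term:
    ∫_0^4 x^4 dx = 1024/5;  ∫_0^4 -6*x^3 dx = -384;  ∫_0^4 5*x^2 dx = 320/3;
    ∫_0^4 12*x dx = 96;  ∫_0^4 4 dx = 16.
  Sum: 1024/5 − 384 + 320/3 + 96 + 16 = 592/15.
  ∫_0^4 u'(x)^2 dx = ∫_0^4 (4*x^2 - 12*x + 9) dx. Term by term:
    ∫_0^4 4*x^2 dx = 256/3;  ∫_0^4 -12*x dx = -96;  ∫_0^4 9 dx = 36.
  Sum: 256/3 − 96 + 36 = 76/3.
Adding: ||u||_{H^1}^2 = 592/15 + 76/3 = 324/5.


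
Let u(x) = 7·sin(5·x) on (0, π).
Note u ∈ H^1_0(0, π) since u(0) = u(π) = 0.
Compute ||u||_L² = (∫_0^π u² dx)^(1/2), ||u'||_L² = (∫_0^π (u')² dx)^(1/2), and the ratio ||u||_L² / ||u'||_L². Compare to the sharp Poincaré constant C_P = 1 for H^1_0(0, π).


||u||_L² / ||u'||_L² = 1/5 < C_P = 1.

u(x) = 7·sin(5·x), so u'(x) = 35*cos(5*x).
Writing u(x) = A·sin(kπx/L) with A = 7 and k = 5, use ∫_0^L sin²(kπx/L) dx = L/2 and ∫_0^L cos²(kπx/L) dx = L/2.
u² = 49·sin²(5·x) and (u')² = 1225·cos²(5·x), and each of sin², cos² integrates to L/2 = π/2 over (0, π).
∫_0^π u² dx = 49*π/2, so ||u||_L² = 7*sqrt(2)*sqrt(π)/2.
∫_0^π (u')² dx = 1225*π/2, so ||u'||_L² = 35*sqrt(2)*sqrt(π)/2.
Ratio ||u||_L² / ||u'||_L² = 1/5.
Sharp Poincaré constant on H^1_0(0, π) is C_P = L/π = 1, achieved by sin(x).
This is the k = 5 harmonic; the ratio L/(kπ) is strictly less than C_P = L/π, consistent with the sharp inequality ||u||_L² ≤ C_P ||u'||_L².


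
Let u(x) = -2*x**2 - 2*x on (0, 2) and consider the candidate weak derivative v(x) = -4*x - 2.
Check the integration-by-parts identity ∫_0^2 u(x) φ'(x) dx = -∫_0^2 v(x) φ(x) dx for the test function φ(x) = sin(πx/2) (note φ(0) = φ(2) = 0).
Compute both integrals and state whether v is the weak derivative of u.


LHS = 24/π, RHS = 24/π. Yes, v = u' weakly.

u(x) = -2*x**2 - 2*x, classical derivative u'(x) = -4*x - 2.
φ(x) = sin(πx/2), so φ'(x) = π*cos(π*x/2)/2.
Note φ(0) = φ(2) = 0, so the boundary term u·φ vanishes.
LHS = ∫_0^2 u(x) φ'(x) dx = ∫_0^2 (-π*x^2*cos(π*x/2) - π*x*cos(π*x/2)) dx. Term by term:
  ∫_0^2 -π*x*cos(π*x/2) dx = 8/π;  ∫_0^2 -π*x^2*cos(π*x/2) dx = 16/π.
Sum: 8/π + 16/π = 24/π.
So LHS = 24/π.
∫_0^2 v(x) φ(x) dx = ∫_0^2 (-4*x*sin(π*x/2) - 2*sin(π*x/2)) dx. Term by term:
  ∫_0^2 -2*sin(π*x/2) dx = -8/π;  ∫_0^2 -4*x*sin(π*x/2) dx = -16/π.
Sum: -8/π − 16/π = -24/π.
So RHS = -∫_0^2 v(x) φ(x) dx = 24/π.
LHS = RHS, so the identity holds for this test φ.
Moreover u is smooth here and v(x) = u'(x) = -4*x - 2 pointwise, so the identity holds for every test function. Hence v is the weak derivative of u.


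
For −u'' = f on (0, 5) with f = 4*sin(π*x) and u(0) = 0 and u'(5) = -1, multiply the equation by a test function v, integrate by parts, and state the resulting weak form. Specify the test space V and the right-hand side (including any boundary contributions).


V = {v ∈ H^1(0, 5) : v(0) = 0} (test functions vanish at x = 0 where u is specified); weak form: ∫_0^5 u'v' dx = ∫_0^5 (4*sin(π*x)) v dx − v(5) for all v ∈ V.

Multiply both sides by a test function v and integrate from 0 to 5:
  ∫_0^5 −u''(x) v(x) dx = ∫_0^5 f(x) v(x) dx.
Integrate the LHS by parts once:
  ∫_0^5 −u'' v dx = −[u'(x) v(x)]_0^5 + ∫_0^5 u'(x) v'(x) dx.
Thus ∫_0^5 u'(x) v'(x) dx = ∫_0^5 f(x) v(x) dx + [u'(x) v(x)]_0^5.
Choose V so that boundary terms are either known or forced to vanish.
Mixed BC: u(0) = 0 (Dirichlet) and u'(5) = -1 (Neumann). Define V = {v ∈ H^1(0, 5) : v(0) = 0}. Then [u' v]_0^5 = u'(5)·v(5) − u'(0)·0 = − v(5).
Weak formulation: find u (satisfying any essential BC) such that ∫_0^5 u'(x) v'(x) dx = ∫_0^5 f v dx − v(5) for all v ∈ V (Dirichlet at 0 absorbed into V; Neumann datum at x = 5 contributes the boundary term).
Substituting f(x) = 4*sin(π*x), the right-hand side is ∫_0^5 (4*sin(π*x)) v dx − v(5).


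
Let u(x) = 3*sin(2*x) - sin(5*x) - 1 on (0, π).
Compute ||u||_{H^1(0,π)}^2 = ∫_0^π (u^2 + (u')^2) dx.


||u||_{H^1(0,π)}^2 = 4/5 + 73*π/2

u'(x) = 6*cos(2*x) - 5*cos(5*x).
Expand u² and (u')² and integrate term by term on (0, π), using: for integers n ≥ 1, ∫_0^π sin²(nx) dx = ∫_0^π cos²(nx) dx = π/2; for n ≠ n', ∫_0^π sin(nx)sin(n'x) dx = ∫_0^π cos(nx)cos(n'x) dx = 0; and by product-to-sum, ∫_0^π sin(nx)cos(n'x) dx = ½∫_0^π [sin((n+n')x) + sin((n−n')x)] dx, which is 0 when n+n' is even and 2n/(n²−n'²) when n+n' is odd (it need not vanish on (0, π)). For the constant mode: ∫_0^π 1 dx = π, ∫_0^π cos(nx) dx = 0, ∫_0^π sin(nx) dx = (1−(−1)^n)/n.
  u² squared terms: (-1)²·∫1 dx = 1·π = π;  (-1)²·∫sin(5x)² dx = 1·π/2 = π/2;  (3)²·∫sin(2x)² dx = 9·π/2 = 9*π/2.
  u² cross terms: 2·(-1)·(-1)·∫1·sin(5x) dx = 2·(2/5) = 4/5;  2·(-1)·(3)·∫1·sin(2x) dx = -6·(0) = 0;  2·(-1)·(3)·∫sin(5x)·sin(2x) dx = -6·(0) = 0.
  So ∫_0^π u² dx = π + π/2 + 9*π/2 + 4/5 + 0 + 0 = 4/5 + 6*π.
  (u')² squared terms: (-5)²·∫cos(5x)² dx = 25·π/2 = 25*π/2;  (6)²·∫cos(2x)² dx = 36·π/2 = 18*π.
  (u')² cross terms: 2·(-5)·(6)·∫cos(5x)·cos(2x) dx = -60·(0) = 0.
  So ∫_0^π (u')² dx = 25*π/2 + 18*π + 0 = 61*π/2.
||u||_{H^1}^2 = (4/5 + 6*π) + (61*π/2) = 4/5 + 73*π/2.


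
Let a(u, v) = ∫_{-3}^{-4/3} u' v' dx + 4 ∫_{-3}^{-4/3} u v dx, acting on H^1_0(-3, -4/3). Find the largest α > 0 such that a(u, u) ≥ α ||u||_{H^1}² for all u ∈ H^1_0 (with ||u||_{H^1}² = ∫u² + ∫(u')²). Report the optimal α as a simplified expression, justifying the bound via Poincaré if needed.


α = 1

Coercivity of a(·,·) on H^1_0(-3, -4/3) means a(u, u) ≥ α ||u||_{H^1}² for every u ∈ H^1_0.
The interval has length L = 5/3, and Poincaré/coercivity depend only on L. Here a(u, u) = ∫(u')² + (4)·∫u².
Here c = 4 ≥ 1, so a(u,u) = ∫(u')² + c∫u² ≥ ∫(u')² + ∫u² = ||u||_{H^1}², i.e. α = 1 works. No larger α is possible: a(u,u) ≥ α||u||_{H^1}² means (1−α)∫(u')² ≥ (α−c)∫u², and for the modes u_n = sin(nπ(x−x₀)/L) (x₀ the left endpoint) one has ∫u_n²/∫(u_n')² = (L/(nπ))² → 0, so a(u_n,u_n)/||u_n||_{H^1}² → 1. Hence the optimal constant is α = 1.
Therefore α = 1.


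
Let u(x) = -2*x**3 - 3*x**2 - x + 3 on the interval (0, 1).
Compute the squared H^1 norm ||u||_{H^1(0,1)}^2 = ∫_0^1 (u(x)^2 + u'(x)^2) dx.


||u||_{H^1}^2 = 10963/210

The H^1 norm (squared) on an interval (0, L) is
  ||u||_{H^1}^2 = ∫_0^L u(x)^2 dx + ∫_0^L u'(x)^2 dx.
Compute u'(x) = -6*x**2 - 6*x - 1.
Then u(x)^2 = 4*x**6 + 12*x**5 + 13*x**4 - 6*x**3 - 17*x**2 - 6*x + 9 and u'(x)^2 = 36*x**4 + 72*x**3 + 48*x**2 + 12*x + 1.
Integrate each monomial from 0 to 1 using ∫_0^1 c·x^n dx = c·1^(n+1)/(n+1):
  ∫_0^1 u(x)^2 dx = ∫_0^1 (4*x^6 + 12*x^5 + 13*x^4 - 6*x^3 - 17*x^2 - 6*x + 9) dx. Term by term:
    ∫_0^1 4*x^6 dx = 4/7;  ∫_0^1 12*x^5 dx = 2;  ∫_0^1 13*x^4 dx = 13/5;
    ∫_0^1 -6*x^3 dx = -3/2;  ∫_0^1 -17*x^2 dx = -17/3;  ∫_0^1 -6*x dx = -3;
    ∫_0^1 9 dx = 9.
  Sum: 4/7 + 2 + 13/5 − 3/2 − 17/3 − 3 + 9 = 841/210.
  ∫_0^1 u'(x)^2 dx = ∫_0^1 (36*x^4 + 72*x^3 + 48*x^2 + 12*x + 1) dx. Term by term:
    ∫_0^1 36*x^4 dx = 36/5;  ∫_0^1 72*x^3 dx = 18;  ∫_0^1 48*x^2 dx = 16;
    ∫_0^1 12*x dx = 6;  ∫_0^1 1 dx = 1.
  Sum: 36/5 + 18 + 16 + 6 + 1 = 241/5.
Adding: ||u||_{H^1}^2 = 841/210 + 241/5 = 10963/210.


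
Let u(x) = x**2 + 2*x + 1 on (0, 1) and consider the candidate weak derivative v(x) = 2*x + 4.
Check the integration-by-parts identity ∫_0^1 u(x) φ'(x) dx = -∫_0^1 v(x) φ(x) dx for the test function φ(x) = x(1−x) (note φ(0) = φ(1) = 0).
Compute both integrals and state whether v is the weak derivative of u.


LHS = -1/2, RHS = -5/6. No, v is not the weak derivative of u.

u(x) = x**2 + 2*x + 1, classical derivative u'(x) = 2*x + 2.
φ(x) = x(1−x), so φ'(x) = 1 - 2*x.
Note φ(0) = φ(1) = 0, so the boundary term u·φ vanishes.
LHS = ∫_0^1 u(x) φ'(x) dx = ∫_0^1 (-2*x^3 - 3*x^2 + 1) dx. Term by term:
  ∫_0^1 -2*x^3 dx = -1/2;  ∫_0^1 -3*x^2 dx = -1;  ∫_0^1 1 dx = 1.
Sum: -1/2 − 1 + 1 = -1/2.
So LHS = -1/2.
∫_0^1 v(x) φ(x) dx = ∫_0^1 (-2*x^3 - 2*x^2 + 4*x) dx. Term by term:
  ∫_0^1 -2*x^3 dx = -1/2;  ∫_0^1 -2*x^2 dx = -2/3;  ∫_0^1 4*x dx = 2.
Sum: -1/2 − 2/3 + 2 = 5/6.
So RHS = -∫_0^1 v(x) φ(x) dx = -5/6.
LHS − RHS = 1/3 ≠ 0, so the identity fails.
(For a valid weak derivative the identity must hold for EVERY test function, in particular this one. The failure shows v is NOT the weak derivative of u.)
Correct weak derivative would be u'(x) = 2*x + 2.


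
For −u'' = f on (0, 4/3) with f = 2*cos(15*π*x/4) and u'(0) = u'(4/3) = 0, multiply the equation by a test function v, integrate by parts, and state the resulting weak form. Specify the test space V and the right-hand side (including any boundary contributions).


V = H^1(0, 4/3) (no boundary constraint on v; u is determined up to an additive constant); weak form: ∫_0^4/3 u'v' dx = ∫_0^4/3 (2*cos(15*π*x/4)) v dx for all v ∈ V.

Multiply both sides by a test function v and integrate from 0 to 4/3:
  ∫_0^4/3 −u''(x) v(x) dx = ∫_0^4/3 f(x) v(x) dx.
Integrate the LHS by parts once:
  ∫_0^4/3 −u'' v dx = −[u'(x) v(x)]_0^4/3 + ∫_0^4/3 u'(x) v'(x) dx.
Thus ∫_0^4/3 u'(x) v'(x) dx = ∫_0^4/3 f(x) v(x) dx + [u'(x) v(x)]_0^4/3.
Choose V so that boundary terms are either known or forced to vanish.
u has homogeneous Neumann: u'(0) = u'(4/3) = 0. So [u' v]_0^4/3 = 0·v(4/3) − 0·v(0) = 0 for any v; take V = H^1(0, 4/3).
Weak formulation: find u (satisfying any essential BC) such that ∫_0^4/3 u'(x) v'(x) dx = ∫_0^4/3 f v dx for all v ∈ V (homogeneous Neumann, so boundary terms vanish).
Substituting f(x) = 2*cos(15*π*x/4), the right-hand side is ∫_0^4/3 (2*cos(15*π*x/4)) v dx.
Compatibility check (pure Neumann): taking v ≡ 1 ∈ V gives 0 = ∫_0^4/3 f dx + (0) − (0), i.e. ∫_0^4/3 f dx must equal u'(0) − u'(4/3) = 0. Indeed ∫_0^4/3 (2*cos(15*π*x/4)) dx = 0, so the data are compatible. The solution is then unique only up to an additive constant (fix it e.g. by requiring ∫_0^4/3 u dx = 0).


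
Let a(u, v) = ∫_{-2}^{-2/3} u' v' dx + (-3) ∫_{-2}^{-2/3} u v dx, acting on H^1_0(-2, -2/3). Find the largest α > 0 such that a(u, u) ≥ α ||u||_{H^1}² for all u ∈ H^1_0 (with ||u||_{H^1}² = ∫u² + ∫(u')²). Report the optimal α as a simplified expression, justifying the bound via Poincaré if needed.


α = 3*(-16 + 3*π^2)/(16 + 9*π^2)

Coercivity of a(·,·) on H^1_0(-2, -2/3) means a(u, u) ≥ α ||u||_{H^1}² for every u ∈ H^1_0.
The interval has length L = 4/3, and Poincaré/coercivity depend only on L. Here a(u, u) = ∫(u')² + (-3)·∫u².
Here c = -3 < 0 with |c| < (π/L)² = 9*π^2/16, so coercivity still holds. The condition a(u,u) ≥ α||u||_{H^1}² reads (1−α)∫(u')² ≥ (α−c)∫u². Any admissible α is ≤ 1 (rapidly oscillating u have ∫u²/∫(u')² → 0), and α = 1 would force 0 ≥ (1−c)∫u², impossible since c < 1; so 1−α > 0. By the sharp Poincaré inequality on H^1_0 of an interval of length L, ∫(u')² ≥ (π/L)²∫u² with equality for the first sine mode sin(π(x−x₀)/L) (x₀ the left endpoint), so the inequality holds for all u iff (1−α)(π/L)² ≥ α − c, i.e. α ≤ ((π/L)² + c)/((π/L)² + 1) = (1 + c(L/π)²)/(1 + (L/π)²). (Direct route, valid since c ≤ 0: Poincaré gives c∫u² ≥ c(L/π)²∫(u')², so a(u,u) ≥ (1 + c(L/π)²)∫(u')², while ||u||_{H^1}² ≤ (1 + (L/π)²)∫(u')²; dividing yields the same α.) With (π/L)² = 9*π^2/16 and c = -3, the largest admissible constant is α = ((π/L)² + c)/((π/L)² + 1).
Simplifying, α = 3*(-16 + 3*π^2)/(16 + 9*π^2).


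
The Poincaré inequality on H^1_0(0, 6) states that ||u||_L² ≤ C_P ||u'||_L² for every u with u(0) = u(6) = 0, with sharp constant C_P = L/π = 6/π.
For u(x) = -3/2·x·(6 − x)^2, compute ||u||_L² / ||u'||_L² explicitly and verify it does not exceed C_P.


||u||_L² / ||u'||_L² = 3*sqrt(14)/7 < C_P = 6/π.

u(x) = -3/2·x·(6 − x)^2, so u'(x) = 9*(2 - x)*(x/2 - 3).
u(x) = -3/2·x·(6 − x)^2 vanishes at x = 0 and x = 6, so u ∈ H^1_0(0, 6). Differentiate via the product rule and integrate the resulting polynomials term by term.
  ∫_0^6 u² dx = ∫_0^6 (9*x^6/4 - 54*x^5 + 486*x^4 - 1944*x^3 + 2916*x^2) dx. Term by term:
    ∫_0^6 9*x^6/4 dx = 629856/7;  ∫_0^6 -54*x^5 dx = -419904;  ∫_0^6 486*x^4 dx = 3779136/5;
    ∫_0^6 -1944*x^3 dx = -629856;  ∫_0^6 2916*x^2 dx = 209952.
  Sum: 629856/7 − 419904 + 3779136/5 − 629856 + 209952 = 209952/35.
  ∫_0^6 (u')² dx = ∫_0^6 (81*x^4/4 - 324*x^3 + 1782*x^2 - 3888*x + 2916) dx. Term by term:
    ∫_0^6 81*x^4/4 dx = 157464/5;  ∫_0^6 -324*x^3 dx = -104976;  ∫_0^6 1782*x^2 dx = 128304;
    ∫_0^6 -3888*x dx = -69984;  ∫_0^6 2916 dx = 17496.
  Sum: 157464/5 − 104976 + 128304 − 69984 + 17496 = 11664/5.
∫_0^6 u² dx = 209952/35, so ||u||_L² = 324*sqrt(70)/35.
∫_0^6 (u')² dx = 11664/5, so ||u'||_L² = 108*sqrt(5)/5.
Ratio ||u||_L² / ||u'||_L² = 3*sqrt(14)/7.
Sharp Poincaré constant on H^1_0(0, 6) is C_P = L/π = 6/π, achieved by sin(π/6·x).
A polynomial bump cannot attain the sharp Poincaré constant (only the first sine eigenfunction does), so the ratio is strictly less than C_P, consistent with ||u||_L² ≤ C_P ||u'||_L².


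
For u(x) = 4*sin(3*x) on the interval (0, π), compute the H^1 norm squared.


||u||_{H^1(0,π)}^2 = 80*π

u'(x) = 12*cos(3*x).
Expand u² and (u')² and integrate term by term on (0, π), using: for integers n ≥ 1, ∫_0^π sin²(nx) dx = ∫_0^π cos²(nx) dx = π/2; for n ≠ n', ∫_0^π sin(nx)sin(n'x) dx = ∫_0^π cos(nx)cos(n'x) dx = 0; and by product-to-sum, ∫_0^π sin(nx)cos(n'x) dx = ½∫_0^π [sin((n+n')x) + sin((n−n')x)] dx, which is 0 when n+n' is even and 2n/(n²−n'²) when n+n' is odd (it need not vanish on (0, π)).
  u² squared terms: (4)²·∫sin(3x)² dx = 16·π/2 = 8*π.
  So ∫_0^π u² dx = 8*π.
  (u')² squared terms: (12)²·∫cos(3x)² dx = 144·π/2 = 72*π.
  So ∫_0^π (u')² dx = 72*π.
||u||_{H^1}^2 = (8*π) + (72*π) = 80*π.


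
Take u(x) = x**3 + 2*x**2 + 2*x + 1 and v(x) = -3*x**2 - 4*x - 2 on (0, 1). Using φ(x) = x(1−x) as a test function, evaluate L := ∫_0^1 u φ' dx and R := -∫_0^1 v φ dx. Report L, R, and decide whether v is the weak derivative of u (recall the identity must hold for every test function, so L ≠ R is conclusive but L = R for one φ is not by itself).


LHS = -49/60, RHS = 49/60. No, v is not the weak derivative of u.

u(x) = x**3 + 2*x**2 + 2*x + 1, classical derivative u'(x) = 3*x**2 + 4*x + 2.
φ(x) = x(1−x), so φ'(x) = 1 - 2*x.
Note φ(0) = φ(1) = 0, so the boundary term u·φ vanishes.
LHS = ∫_0^1 u(x) φ'(x) dx = ∫_0^1 (-2*x^4 - 3*x^3 - 2*x^2 + 1) dx. Term by term:
  ∫_0^1 -2*x^4 dx = -2/5;  ∫_0^1 -3*x^3 dx = -3/4;  ∫_0^1 -2*x^2 dx = -2/3;
  ∫_0^1 1 dx = 1.
Sum: -2/5 − 3/4 − 2/3 + 1 = -49/60.
So LHS = -49/60.
∫_0^1 v(x) φ(x) dx = ∫_0^1 (3*x^4 + x^3 - 2*x^2 - 2*x) dx. Term by term:
  ∫_0^1 3*x^4 dx = 3/5;  ∫_0^1 x^3 dx = 1/4;  ∫_0^1 -2*x^2 dx = -2/3;
  ∫_0^1 -2*x dx = -1.
Sum: 3/5 + 1/4 − 2/3 − 1 = -49/60.
So RHS = -∫_0^1 v(x) φ(x) dx = 49/60.
LHS − RHS = -49/30 ≠ 0, so the identity fails.
(For a valid weak derivative the identity must hold for EVERY test function, in particular this one. The failure shows v is NOT the weak derivative of u.)
Correct weak derivative would be u'(x) = 3*x**2 + 4*x + 2.


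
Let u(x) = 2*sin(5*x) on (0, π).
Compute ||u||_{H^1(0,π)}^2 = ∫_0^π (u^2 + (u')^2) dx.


||u||_{H^1(0,π)}^2 = 52*π

u'(x) = 10*cos(5*x).
Expand u² and (u')² and integrate term by term on (0, π), using: for integers n ≥ 1, ∫_0^π sin²(nx) dx = ∫_0^π cos²(nx) dx = π/2; for n ≠ n', ∫_0^π sin(nx)sin(n'x) dx = ∫_0^π cos(nx)cos(n'x) dx = 0; and by product-to-sum, ∫_0^π sin(nx)cos(n'x) dx = ½∫_0^π [sin((n+n')x) + sin((n−n')x)] dx, which is 0 when n+n' is even and 2n/(n²−n'²) when n+n' is odd (it need not vanish on (0, π)).
  u² squared terms: (2)²·∫sin(5x)² dx = 4·π/2 = 2*π.
  So ∫_0^π u² dx = 2*π.
  (u')² squared terms: (10)²·∫cos(5x)² dx = 100·π/2 = 50*π.
  So ∫_0^π (u')² dx = 50*π.
||u||_{H^1}^2 = (2*π) + (50*π) = 52*π.


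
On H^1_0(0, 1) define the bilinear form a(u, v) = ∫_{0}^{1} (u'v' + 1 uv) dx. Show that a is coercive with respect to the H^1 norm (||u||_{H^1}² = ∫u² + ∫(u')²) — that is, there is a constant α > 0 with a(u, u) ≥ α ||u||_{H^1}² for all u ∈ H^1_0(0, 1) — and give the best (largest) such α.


α = 1

Coercivity of a(·,·) on H^1_0(0, 1) means a(u, u) ≥ α ||u||_{H^1}² for every u ∈ H^1_0.
The interval has length L = 1, and Poincaré/coercivity depend only on L. Here a(u, u) = ∫(u')² + (1)·∫u².
Here c = 1 ≥ 1, so a(u,u) = ∫(u')² + c∫u² ≥ ∫(u')² + ∫u² = ||u||_{H^1}², i.e. α = 1 works. No larger α is possible: a(u,u) ≥ α||u||_{H^1}² means (1−α)∫(u')² ≥ (α−c)∫u², and for the modes u_n = sin(nπ(x−x₀)/L) (x₀ the left endpoint) one has ∫u_n²/∫(u_n')² = (L/(nπ))² → 0, so a(u_n,u_n)/||u_n||_{H^1}² → 1. Hence the optimal constant is α = 1.
Therefore α = 1.


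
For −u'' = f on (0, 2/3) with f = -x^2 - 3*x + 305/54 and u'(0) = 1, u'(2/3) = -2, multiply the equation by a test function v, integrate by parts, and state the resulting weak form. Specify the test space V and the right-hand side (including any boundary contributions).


V = H^1(0, 2/3) (v unrestricted at boundary; u is determined up to an additive constant); weak form: ∫_0^2/3 u'v' dx = ∫_0^2/3 (-x^2 - 3*x + 305/54) v dx − 2·v(2/3) − v(0) for all v ∈ V.

Multiply both sides by a test function v and integrate from 0 to 2/3:
  ∫_0^2/3 −u''(x) v(x) dx = ∫_0^2/3 f(x) v(x) dx.
Integrate the LHS by parts once:
  ∫_0^2/3 −u'' v dx = −[u'(x) v(x)]_0^2/3 + ∫_0^2/3 u'(x) v'(x) dx.
Thus ∫_0^2/3 u'(x) v'(x) dx = ∫_0^2/3 f(x) v(x) dx + [u'(x) v(x)]_0^2/3.
Choose V so that boundary terms are either known or forced to vanish.
u has inhomogeneous Neumann u'(0) = 1, u'(2/3) = -2. [u' v]_0^2/3 = (-2)·v(2/3) − (1)·v(0) = − 2·v(2/3) − v(0). Take V = H^1(0, 2/3); boundary term becomes part of RHS.
Weak formulation: find u (satisfying any essential BC) such that ∫_0^2/3 u'(x) v'(x) dx = ∫_0^2/3 f v dx − 2·v(2/3) − v(0) for all v ∈ V (Neumann data are natural BCs: they enter the RHS as boundary terms).
Substituting f(x) = -x^2 - 3*x + 305/54, the right-hand side is ∫_0^2/3 (-x^2 - 3*x + 305/54) v dx − 2·v(2/3) − v(0).
Compatibility check (pure Neumann): taking v ≡ 1 ∈ V gives 0 = ∫_0^2/3 f dx + (-2) − (1), i.e. ∫_0^2/3 f dx must equal u'(0) − u'(2/3) = 3. Indeed ∫_0^2/3 (-x^2 - 3*x + 305/54) dx = 3, so the data are compatible. The solution is then unique only up to an additive constant (fix it e.g. by requiring ∫_0^2/3 u dx = 0).


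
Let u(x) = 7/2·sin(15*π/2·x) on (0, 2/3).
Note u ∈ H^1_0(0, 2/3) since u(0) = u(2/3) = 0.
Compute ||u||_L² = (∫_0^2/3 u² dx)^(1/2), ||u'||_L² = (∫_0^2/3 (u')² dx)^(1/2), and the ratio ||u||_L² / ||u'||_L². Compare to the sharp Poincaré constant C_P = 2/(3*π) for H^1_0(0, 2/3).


||u||_L² / ||u'||_L² = 2/(15*π) < C_P = 2/(3*π).

u(x) = 7/2·sin(15*π/2·x), so u'(x) = 105*π*cos(15*π*x/2)/4.
Writing u(x) = A·sin(kπx/L) with A = 7/2 and k = 5, use ∫_0^L sin²(kπx/L) dx = L/2 and ∫_0^L cos²(kπx/L) dx = L/2.
u² = 49/4·sin²(15*π/2·x) and (u')² = 11025*π^2/16·cos²(15*π/2·x), and each of sin², cos² integrates to L/2 = 1/3 over (0, 2/3).
∫_0^2/3 u² dx = 49/12, so ||u||_L² = 7*sqrt(3)/6.
∫_0^2/3 (u')² dx = 3675*π^2/16, so ||u'||_L² = 35*sqrt(3)*π/4.
Ratio ||u||_L² / ||u'||_L² = 2/(15*π).
Sharp Poincaré constant on H^1_0(0, 2/3) is C_P = L/π = 2/(3*π), achieved by sin(3*π/2·x).
This is the k = 5 harmonic; the ratio L/(kπ) is strictly less than C_P = L/π, consistent with the sharp inequality ||u||_L² ≤ C_P ||u'||_L².


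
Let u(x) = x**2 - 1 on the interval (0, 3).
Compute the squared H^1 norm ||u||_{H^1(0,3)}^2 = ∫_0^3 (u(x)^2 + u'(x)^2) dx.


||u||_{H^1}^2 = 348/5

The H^1 norm (squared) on an interval (0, L) is
  ||u||_{H^1}^2 = ∫_0^L u(x)^2 dx + ∫_0^L u'(x)^2 dx.
Compute u'(x) = 2*x.
Then u(x)^2 = x**4 - 2*x**2 + 1 and u'(x)^2 = 4*x**2.
Integrate each monomial from 0 to 3 using ∫_0^3 c·x^n dx = c·3^(n+1)/(n+1):
  ∫_0^3 u(x)^2 dx = ∫_0^3 (x^4 - 2*x^2 + 1) dx. Term by term:
    ∫_0^3 x^4 dx = 243/5;  ∫_0^3 -2*x^2 dx = -18;  ∫_0^3 1 dx = 3.
  Sum: 243/5 − 18 + 3 = 168/5.
  ∫_0^3 u'(x)^2 dx = ∫_0^3 (4*x^2) dx. Term by term:
    ∫_0^3 4*x^2 dx = 36.
Adding: ||u||_{H^1}^2 = 168/5 + 36 = 348/5.


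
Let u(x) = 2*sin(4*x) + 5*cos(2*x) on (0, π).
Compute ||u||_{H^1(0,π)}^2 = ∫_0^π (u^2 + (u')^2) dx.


||u||_{H^1(0,π)}^2 = 193*π/2

u'(x) = -10*sin(2*x) + 8*cos(4*x).
Expand u² and (u')² and integrate term by term on (0, π), using: for integers n ≥ 1, ∫_0^π sin²(nx) dx = ∫_0^π cos²(nx) dx = π/2; for n ≠ n', ∫_0^π sin(nx)sin(n'x) dx = ∫_0^π cos(nx)cos(n'x) dx = 0; and by product-to-sum, ∫_0^π sin(nx)cos(n'x) dx = ½∫_0^π [sin((n+n')x) + sin((n−n')x)] dx, which is 0 when n+n' is even and 2n/(n²−n'²) when n+n' is odd (it need not vanish on (0, π)).
  u² squared terms: (2)²·∫sin(4x)² dx = 4·π/2 = 2*π;  (5)²·∫cos(2x)² dx = 25·π/2 = 25*π/2.
  u² cross terms: 2·(2)·(5)·∫sin(4x)·cos(2x) dx = 20·(0) = 0.
  So ∫_0^π u² dx = 2*π + 25*π/2 + 0 = 29*π/2.
  (u')² squared terms: (-10)²·∫sin(2x)² dx = 100·π/2 = 50*π;  (8)²·∫cos(4x)² dx = 64·π/2 = 32*π.
  (u')² cross terms: 2·(-10)·(8)·∫sin(2x)·cos(4x) dx = -160·(0) = 0.
  So ∫_0^π (u')² dx = 50*π + 32*π + 0 = 82*π.
||u||_{H^1}^2 = (29*π/2) + (82*π) = 193*π/2.


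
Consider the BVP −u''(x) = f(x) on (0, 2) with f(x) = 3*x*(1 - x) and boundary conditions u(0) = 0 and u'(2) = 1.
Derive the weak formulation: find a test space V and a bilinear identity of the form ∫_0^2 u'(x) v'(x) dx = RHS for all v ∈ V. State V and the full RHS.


V = {v ∈ H^1(0, 2) : v(0) = 0} (test functions vanish at x = 0 where u is specified); weak form: ∫_0^2 u'v' dx = ∫_0^2 (3*x*(1 - x)) v dx + v(2) for all v ∈ V.

Multiply both sides by a test function v and integrate from 0 to 2:
  ∫_0^2 −u''(x) v(x) dx = ∫_0^2 f(x) v(x) dx.
Integrate the LHS by parts once:
  ∫_0^2 −u'' v dx = −[u'(x) v(x)]_0^2 + ∫_0^2 u'(x) v'(x) dx.
Thus ∫_0^2 u'(x) v'(x) dx = ∫_0^2 f(x) v(x) dx + [u'(x) v(x)]_0^2.
Choose V so that boundary terms are either known or forced to vanish.
Mixed BC: u(0) = 0 (Dirichlet) and u'(2) = 1 (Neumann). Define V = {v ∈ H^1(0, 2) : v(0) = 0}. Then [u' v]_0^2 = u'(2)·v(2) − u'(0)·0 = v(2).
Weak formulation: find u (satisfying any essential BC) such that ∫_0^2 u'(x) v'(x) dx = ∫_0^2 f v dx + v(2) for all v ∈ V (Dirichlet at 0 absorbed into V; Neumann datum at x = 2 contributes the boundary term).
Substituting f(x) = 3*x*(1 - x), the right-hand side is ∫_0^2 (3*x*(1 - x)) v dx + v(2).


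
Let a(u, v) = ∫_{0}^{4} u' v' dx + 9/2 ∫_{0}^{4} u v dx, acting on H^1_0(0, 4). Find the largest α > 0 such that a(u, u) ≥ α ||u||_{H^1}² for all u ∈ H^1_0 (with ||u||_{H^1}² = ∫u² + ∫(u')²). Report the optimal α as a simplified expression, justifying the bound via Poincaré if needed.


α = 1

Coercivity of a(·,·) on H^1_0(0, 4) means a(u, u) ≥ α ||u||_{H^1}² for every u ∈ H^1_0.
The interval has length L = 4, and Poincaré/coercivity depend only on L. Here a(u, u) = ∫(u')² + (9/2)·∫u².
Here c = 9/2 ≥ 1, so a(u,u) = ∫(u')² + c∫u² ≥ ∫(u')² + ∫u² = ||u||_{H^1}², i.e. α = 1 works. No larger α is possible: a(u,u) ≥ α||u||_{H^1}² means (1−α)∫(u')² ≥ (α−c)∫u², and for the modes u_n = sin(nπ(x−x₀)/L) (x₀ the left endpoint) one has ∫u_n²/∫(u_n')² = (L/(nπ))² → 0, so a(u_n,u_n)/||u_n||_{H^1}² → 1. Hence the optimal constant is α = 1.
Therefore α = 1.


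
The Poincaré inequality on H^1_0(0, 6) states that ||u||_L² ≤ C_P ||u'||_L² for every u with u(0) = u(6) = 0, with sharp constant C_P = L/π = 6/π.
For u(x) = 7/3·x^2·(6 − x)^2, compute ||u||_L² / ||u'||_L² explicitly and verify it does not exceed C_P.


||u||_L² / ||u'||_L² = sqrt(3) < C_P = 6/π.

u(x) = 7/3·x^2·(6 − x)^2, so u'(x) = 28*x*(x - 6)*(x - 3)/3.
u(x) = 7/3·x^2·(6 − x)^2 vanishes at x = 0 and x = 6, so u ∈ H^1_0(0, 6). Differentiate via the product rule and integrate the resulting polynomials term by term.
  ∫_0^6 u² dx = ∫_0^6 (49*x^8/9 - 392*x^7/3 + 1176*x^6 - 4704*x^5 + 7056*x^4) dx. Term by term:
    ∫_0^6 49*x^8/9 dx = 6096384;  ∫_0^6 -392*x^7/3 dx = -27433728;  ∫_0^6 1176*x^6 dx = 47029248;
    ∫_0^6 -4704*x^5 dx = -36578304;  ∫_0^6 7056*x^4 dx = 54867456/5.
  Sum: 6096384 − 27433728 + 47029248 − 36578304 + 54867456/5 = 435456/5.
  ∫_0^6 (u')² dx = ∫_0^6 (784*x^6/9 - 1568*x^5 + 10192*x^4 - 28224*x^3 + 28224*x^2) dx. Term by term:
    ∫_0^6 784*x^6/9 dx = 3483648;  ∫_0^6 -1568*x^5 dx = -12192768;  ∫_0^6 10192*x^4 dx = 79252992/5;
    ∫_0^6 -28224*x^3 dx = -9144576;  ∫_0^6 28224*x^2 dx = 2032128.
  Sum: 3483648 − 12192768 + 79252992/5 − 9144576 + 2032128 = 145152/5.
∫_0^6 u² dx = 435456/5, so ||u||_L² = 144*sqrt(105)/5.
∫_0^6 (u')² dx = 145152/5, so ||u'||_L² = 144*sqrt(35)/5.
Ratio ||u||_L² / ||u'||_L² = sqrt(3).
Sharp Poincaré constant on H^1_0(0, 6) is C_P = L/π = 6/π, achieved by sin(π/6·x).
A polynomial bump cannot attain the sharp Poincaré constant (only the first sine eigenfunction does), so the ratio is strictly less than C_P, consistent with ||u||_L² ≤ C_P ||u'||_L².


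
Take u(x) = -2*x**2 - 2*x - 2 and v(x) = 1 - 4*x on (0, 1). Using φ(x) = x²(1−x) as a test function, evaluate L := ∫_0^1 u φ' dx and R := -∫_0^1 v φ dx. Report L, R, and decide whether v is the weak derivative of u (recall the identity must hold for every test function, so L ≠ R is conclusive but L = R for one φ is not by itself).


LHS = 11/30, RHS = 7/60. No, v is not the weak derivative of u.

u(x) = -2*x**2 - 2*x - 2, classical derivative u'(x) = -4*x - 2.
φ(x) = x²(1−x), so φ'(x) = x*(2 - 3*x).
Note φ(0) = φ(1) = 0, so the boundary term u·φ vanishes.
LHS = ∫_0^1 u(x) φ'(x) dx = ∫_0^1 (6*x^4 + 2*x^3 + 2*x^2 - 4*x) dx. Term by term:
  ∫_0^1 6*x^4 dx = 6/5;  ∫_0^1 2*x^3 dx = 1/2;  ∫_0^1 2*x^2 dx = 2/3;
  ∫_0^1 -4*x dx = -2.
Sum: 6/5 + 1/2 + 2/3 − 2 = 11/30.
So LHS = 11/30.
∫_0^1 v(x) φ(x) dx = ∫_0^1 (4*x^4 - 5*x^3 + x^2) dx. Term by term:
  ∫_0^1 4*x^4 dx = 4/5;  ∫_0^1 -5*x^3 dx = -5/4;  ∫_0^1 x^2 dx = 1/3.
Sum: 4/5 − 5/4 + 1/3 = -7/60.
So RHS = -∫_0^1 v(x) φ(x) dx = 7/60.
LHS − RHS = 1/4 ≠ 0, so the identity fails.
(For a valid weak derivative the identity must hold for EVERY test function, in particular this one. The failure shows v is NOT the weak derivative of u.)
Correct weak derivative would be u'(x) = -4*x - 2.


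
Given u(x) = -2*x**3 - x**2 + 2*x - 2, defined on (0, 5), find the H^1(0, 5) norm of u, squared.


||u||_{H^1}^2 = 1614890/21

The H^1 norm (squared) on an interval (0, L) is
  ||u||_{H^1}^2 = ∫_0^L u(x)^2 dx + ∫_0^L u'(x)^2 dx.
Compute u'(x) = -6*x**2 - 2*x + 2.
Then u(x)^2 = 4*x**6 + 4*x**5 - 7*x**4 + 4*x**3 + 8*x**2 - 8*x + 4 and u'(x)^2 = 36*x**4 + 24*x**3 - 20*x**2 - 8*x + 4.
Integrate each monomial from 0 to 5 using ∫_0^5 c·x^n dx = c·5^(n+1)/(n+1):
  ∫_0^5 u(x)^2 dx = ∫_0^5 (4*x^6 + 4*x^5 - 7*x^4 + 4*x^3 + 8*x^2 - 8*x + 4) dx. Term by term:
    ∫_0^5 4*x^6 dx = 312500/7;  ∫_0^5 4*x^5 dx = 31250/3;  ∫_0^5 -7*x^4 dx = -4375;
    ∫_0^5 4*x^3 dx = 625;  ∫_0^5 8*x^2 dx = 1000/3;  ∫_0^5 -8*x dx = -100;
    ∫_0^5 4 dx = 20.
  Sum: 312500/7 + 31250/3 − 4375 + 625 + 1000/3 − 100 + 20 = 360940/7.
  ∫_0^5 u'(x)^2 dx = ∫_0^5 (36*x^4 + 24*x^3 - 20*x^2 - 8*x + 4) dx. Term by term:
    ∫_0^5 36*x^4 dx = 22500;  ∫_0^5 24*x^3 dx = 3750;  ∫_0^5 -20*x^2 dx = -2500/3;
    ∫_0^5 -8*x dx = -100;  ∫_0^5 4 dx = 20.
  Sum: 22500 + 3750 − 2500/3 − 100 + 20 = 76010/3.
Adding: ||u||_{H^1}^2 = 360940/7 + 76010/3 = 1614890/21.
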